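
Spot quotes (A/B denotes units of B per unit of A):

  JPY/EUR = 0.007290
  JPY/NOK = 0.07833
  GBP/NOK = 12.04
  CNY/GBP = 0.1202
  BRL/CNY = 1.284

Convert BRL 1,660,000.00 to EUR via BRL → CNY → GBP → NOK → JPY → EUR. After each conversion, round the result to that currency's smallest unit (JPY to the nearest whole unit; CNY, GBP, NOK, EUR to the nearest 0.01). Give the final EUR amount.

EUR 287,080.35

BRL 1,660,000.00 × 1.284 = CNY 2,131,440.00
CNY 2,131,440.00 × 0.1202 = GBP 256,199.09
GBP 256,199.09 × 12.04 = NOK 3,084,637.04
NOK 3,084,637.04 ÷ 0.07833 = JPY 39,380,021
JPY 39,380,021 × 0.007290 = EUR 287,080.35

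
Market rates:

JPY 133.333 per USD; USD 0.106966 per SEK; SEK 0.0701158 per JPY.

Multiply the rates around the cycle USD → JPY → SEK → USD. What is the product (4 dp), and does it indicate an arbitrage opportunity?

Around USD → JPY → SEK → USD: 1 × 133.333 × 0.0701158 × 0.106966 = 0.999998
Product ≈ 1 (deviation 0.000%, within rounding noise).

1.0000 (no arbitrage)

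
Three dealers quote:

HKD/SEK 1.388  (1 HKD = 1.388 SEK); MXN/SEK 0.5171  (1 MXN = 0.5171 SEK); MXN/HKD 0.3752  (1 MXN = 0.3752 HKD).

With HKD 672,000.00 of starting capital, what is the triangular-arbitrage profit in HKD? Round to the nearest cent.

Profit: HKD 4,779.24

Profitable loop is HKD → SEK → MXN → HKD:
HKD 672,000.00 × 1.388 = SEK 932,736.00
SEK 932,736.00 ÷ 0.5171 = MXN 1,803,782.63
MXN 1,803,782.63 × 0.3752 = HKD 676,779.24
Profit = HKD 676,779.24 − HKD 672,000.00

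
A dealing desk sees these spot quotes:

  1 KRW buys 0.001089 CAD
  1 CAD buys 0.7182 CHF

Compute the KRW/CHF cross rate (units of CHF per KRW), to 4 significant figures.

KRW/CHF = 0.0007821

1 KRW × 0.001089 = 0.001089 CAD
0.001089 CAD × 0.7182 = 0.00078212 CHF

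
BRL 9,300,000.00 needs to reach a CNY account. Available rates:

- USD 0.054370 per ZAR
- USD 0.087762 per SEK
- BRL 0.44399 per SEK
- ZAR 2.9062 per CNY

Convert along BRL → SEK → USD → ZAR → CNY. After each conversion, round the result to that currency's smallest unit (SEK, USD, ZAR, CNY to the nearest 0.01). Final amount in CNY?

CNY 11,634,063.77

BRL 9,300,000.00 ÷ 0.44399 = SEK 20,946,417.71
SEK 20,946,417.71 × 0.087762 = USD 1,838,299.51
USD 1,838,299.51 ÷ 0.054370 = ZAR 33,810,916.13
ZAR 33,810,916.13 ÷ 2.9062 = CNY 11,634,063.77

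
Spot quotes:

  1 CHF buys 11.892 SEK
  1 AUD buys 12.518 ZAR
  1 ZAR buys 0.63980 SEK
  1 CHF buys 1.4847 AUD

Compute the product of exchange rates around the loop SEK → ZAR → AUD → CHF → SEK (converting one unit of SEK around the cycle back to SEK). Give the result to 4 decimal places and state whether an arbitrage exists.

1.0001 (no arbitrage)

Around SEK → ZAR → AUD → CHF → SEK: 1 ÷ 0.63980 ÷ 12.518 ÷ 1.4847 × 11.892 = 1.000085
Product ≈ 1 (deviation 0.009%, within rounding noise).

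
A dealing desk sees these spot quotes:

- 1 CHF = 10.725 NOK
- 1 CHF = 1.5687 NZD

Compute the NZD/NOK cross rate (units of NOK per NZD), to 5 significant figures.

NZD/NOK = 6.8369

1 NZD ÷ 1.5687 = 0.637471 CHF
0.637471 CHF × 10.725 = 6.83687 NOK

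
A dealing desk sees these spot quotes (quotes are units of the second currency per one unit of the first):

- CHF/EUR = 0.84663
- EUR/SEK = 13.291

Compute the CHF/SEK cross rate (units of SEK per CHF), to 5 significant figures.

CHF/SEK = 11.253

1 CHF × 0.84663 = 0.84663 EUR
0.84663 EUR × 13.291 = 11.2526 SEK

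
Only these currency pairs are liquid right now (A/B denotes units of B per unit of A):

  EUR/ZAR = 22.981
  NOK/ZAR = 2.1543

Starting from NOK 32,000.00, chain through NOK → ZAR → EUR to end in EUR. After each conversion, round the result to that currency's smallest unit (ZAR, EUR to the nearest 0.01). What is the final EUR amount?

EUR 2,999.77

NOK 32,000.00 × 2.1543 = ZAR 68,937.60
ZAR 68,937.60 ÷ 22.981 = EUR 2,999.77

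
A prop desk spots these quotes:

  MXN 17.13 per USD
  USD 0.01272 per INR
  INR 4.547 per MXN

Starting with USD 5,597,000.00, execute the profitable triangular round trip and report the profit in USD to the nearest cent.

Profit: USD 52,186.06

Profitable loop is USD → INR → MXN → USD:
USD 5,597,000.00 ÷ 0.01272 = INR 440,015,723.27
INR 440,015,723.27 ÷ 4.547 = MXN 96,770,557.13
MXN 96,770,557.13 ÷ 17.13 = USD 5,649,186.06
Profit = USD 5,649,186.06 − USD 5,597,000.00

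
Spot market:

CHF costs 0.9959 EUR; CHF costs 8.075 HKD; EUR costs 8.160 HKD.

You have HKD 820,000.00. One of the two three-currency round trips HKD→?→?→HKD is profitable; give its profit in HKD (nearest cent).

Profit: HKD 5,234.19

Profitable loop is HKD → CHF → EUR → HKD:
HKD 820,000.00 ÷ 8.075 = CHF 101,547.99
CHF 101,547.99 × 0.9959 = EUR 101,131.64
EUR 101,131.64 × 8.160 = HKD 825,234.19
Profit = HKD 825,234.19 − HKD 820,000.00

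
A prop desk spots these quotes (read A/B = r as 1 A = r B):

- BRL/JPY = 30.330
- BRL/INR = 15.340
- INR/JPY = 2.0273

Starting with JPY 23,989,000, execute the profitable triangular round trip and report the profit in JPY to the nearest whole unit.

Profitable loop is JPY → BRL → INR → JPY:
JPY 23,989,000 ÷ 30.330 = BRL 790,933.07
BRL 790,933.07 × 15.340 = INR 12,132,913.29
INR 12,132,913.29 × 2.0273 = JPY 24,597,055
Profit = JPY 24,597,055 − JPY 23,989,000

Profit: JPY 608,055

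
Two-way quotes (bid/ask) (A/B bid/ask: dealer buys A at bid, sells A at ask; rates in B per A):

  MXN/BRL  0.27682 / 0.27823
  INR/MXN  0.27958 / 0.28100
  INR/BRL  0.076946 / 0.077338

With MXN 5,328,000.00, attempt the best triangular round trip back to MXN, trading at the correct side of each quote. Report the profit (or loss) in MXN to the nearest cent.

Net profit: MXN 3,812.20

Best loop MXN → BRL → INR → MXN:
MXN 5,328,000.00 × 0.27682 (sell MXN at bid) = BRL 1,474,896.96
BRL 1,474,896.96 ÷ 0.077338 (buy INR at ask) = INR 19,070,792.62
INR 19,070,792.62 × 0.27958 (sell INR at bid) = MXN 5,331,812.20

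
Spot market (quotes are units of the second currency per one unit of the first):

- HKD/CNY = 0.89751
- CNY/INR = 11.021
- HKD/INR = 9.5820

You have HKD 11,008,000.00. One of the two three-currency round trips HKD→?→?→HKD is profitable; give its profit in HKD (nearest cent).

Profit: HKD 355,511.42

Profitable loop is HKD → CNY → INR → HKD:
HKD 11,008,000.00 × 0.89751 = CNY 9,879,790.08
CNY 9,879,790.08 × 11.021 = INR 108,885,166.47
INR 108,885,166.47 ÷ 9.5820 = HKD 11,363,511.42
Profit = HKD 11,363,511.42 − HKD 11,008,000.00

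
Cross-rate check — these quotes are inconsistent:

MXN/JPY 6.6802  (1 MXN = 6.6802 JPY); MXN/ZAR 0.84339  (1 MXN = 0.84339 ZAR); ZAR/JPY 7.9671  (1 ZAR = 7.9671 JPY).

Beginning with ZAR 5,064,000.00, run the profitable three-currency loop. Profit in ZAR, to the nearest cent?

Profitable loop is ZAR → JPY → MXN → ZAR:
ZAR 5,064,000.00 × 7.9671 = JPY 40,345,394
JPY 40,345,394 ÷ 6.6802 = MXN 6,039,548.88
MXN 6,039,548.88 × 0.84339 = ZAR 5,093,695.13
Profit = ZAR 5,093,695.13 − ZAR 5,064,000.00

Profit: ZAR 29,695.13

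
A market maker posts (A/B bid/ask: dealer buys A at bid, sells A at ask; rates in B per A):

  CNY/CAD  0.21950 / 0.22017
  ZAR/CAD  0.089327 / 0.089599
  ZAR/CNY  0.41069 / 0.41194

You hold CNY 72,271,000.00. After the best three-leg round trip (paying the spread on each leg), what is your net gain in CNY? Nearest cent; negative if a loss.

Net profit: CNY 441,579.93

Best loop CNY → CAD → ZAR → CNY:
CNY 72,271,000.00 × 0.21950 (sell CNY at bid) = CAD 15,863,484.50
CAD 15,863,484.50 ÷ 0.089599 (buy ZAR at ask) = ZAR 177,049,794.08
ZAR 177,049,794.08 × 0.41069 (sell ZAR at bid) = CNY 72,712,579.93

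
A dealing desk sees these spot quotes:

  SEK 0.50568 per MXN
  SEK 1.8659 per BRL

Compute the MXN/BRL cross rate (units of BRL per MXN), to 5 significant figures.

MXN/BRL = 0.27101

1 MXN × 0.50568 = 0.50568 SEK
0.50568 SEK ÷ 1.8659 = 0.271011 BRL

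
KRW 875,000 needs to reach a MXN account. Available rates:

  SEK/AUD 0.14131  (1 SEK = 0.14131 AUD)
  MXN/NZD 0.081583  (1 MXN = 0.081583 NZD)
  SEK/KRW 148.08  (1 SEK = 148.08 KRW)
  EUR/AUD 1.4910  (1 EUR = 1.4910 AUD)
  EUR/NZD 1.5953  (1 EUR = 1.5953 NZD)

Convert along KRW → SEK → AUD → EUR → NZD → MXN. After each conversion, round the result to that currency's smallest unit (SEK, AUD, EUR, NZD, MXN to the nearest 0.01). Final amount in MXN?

KRW 875,000 ÷ 148.08 = SEK 5,908.97
SEK 5,908.97 × 0.14131 = AUD 835.00
AUD 835.00 ÷ 1.4910 = EUR 560.03
EUR 560.03 × 1.5953 = NZD 893.42
NZD 893.42 ÷ 0.081583 = MXN 10,951.06

MXN 10,951.06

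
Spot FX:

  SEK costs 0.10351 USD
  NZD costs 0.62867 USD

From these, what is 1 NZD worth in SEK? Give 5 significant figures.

NZD/SEK = 6.0735

1 NZD × 0.62867 = 0.62867 USD
0.62867 USD ÷ 0.10351 = 6.07352 SEK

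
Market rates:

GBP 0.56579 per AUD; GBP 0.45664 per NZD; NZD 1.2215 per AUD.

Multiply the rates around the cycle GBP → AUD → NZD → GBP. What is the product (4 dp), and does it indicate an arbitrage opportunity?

Around GBP → AUD → NZD → GBP: 1 ÷ 0.56579 × 1.2215 × 0.45664 = 0.985853
Product < 1; profitable direction is GBP → NZD → AUD → GBP.

0.9859 (arbitrage exists)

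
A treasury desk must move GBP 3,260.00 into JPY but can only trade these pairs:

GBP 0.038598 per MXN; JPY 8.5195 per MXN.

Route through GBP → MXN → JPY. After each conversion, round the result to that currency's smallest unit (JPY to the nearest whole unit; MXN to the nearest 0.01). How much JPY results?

GBP 3,260.00 ÷ 0.038598 = MXN 84,460.33
MXN 84,460.33 × 8.5195 = JPY 719,560

JPY 719,560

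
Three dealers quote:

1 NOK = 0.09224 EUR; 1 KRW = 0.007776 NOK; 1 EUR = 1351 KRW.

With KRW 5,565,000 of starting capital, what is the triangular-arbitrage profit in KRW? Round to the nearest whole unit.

Profitable loop is KRW → EUR → NOK → KRW:
KRW 5,565,000 ÷ 1351 = EUR 4,119.17
EUR 4,119.17 ÷ 0.09224 = NOK 44,657.10
NOK 44,657.10 ÷ 0.007776 = KRW 5,742,940
Profit = KRW 5,742,940 − KRW 5,565,000

Profit: KRW 177,940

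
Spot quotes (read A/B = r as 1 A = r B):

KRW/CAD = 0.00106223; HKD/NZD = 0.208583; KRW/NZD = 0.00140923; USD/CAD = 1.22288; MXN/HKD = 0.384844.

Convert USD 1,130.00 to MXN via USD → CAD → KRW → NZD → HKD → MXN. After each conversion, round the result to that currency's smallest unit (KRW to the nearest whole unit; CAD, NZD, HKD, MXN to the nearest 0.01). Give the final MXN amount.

MXN 22,838.14

USD 1,130.00 × 1.22288 = CAD 1,381.85
CAD 1,381.85 ÷ 0.00106223 = KRW 1,300,895
KRW 1,300,895 × 0.00140923 = NZD 1,833.26
NZD 1,833.26 ÷ 0.208583 = HKD 8,789.12
HKD 8,789.12 ÷ 0.384844 = MXN 22,838.14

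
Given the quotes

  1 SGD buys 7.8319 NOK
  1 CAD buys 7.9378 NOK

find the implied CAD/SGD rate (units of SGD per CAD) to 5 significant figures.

1 CAD × 7.9378 = 7.9378 NOK
7.9378 NOK ÷ 7.8319 = 1.01352 SGD

CAD/SGD = 1.0135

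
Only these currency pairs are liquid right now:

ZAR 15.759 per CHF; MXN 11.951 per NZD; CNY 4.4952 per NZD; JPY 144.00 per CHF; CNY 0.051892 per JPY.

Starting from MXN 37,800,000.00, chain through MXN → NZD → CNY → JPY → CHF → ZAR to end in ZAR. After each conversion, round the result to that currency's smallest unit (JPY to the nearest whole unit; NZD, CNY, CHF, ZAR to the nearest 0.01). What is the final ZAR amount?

MXN 37,800,000.00 ÷ 11.951 = NZD 3,162,915.24
NZD 3,162,915.24 × 4.4952 = CNY 14,217,936.59
CNY 14,217,936.59 ÷ 0.051892 = JPY 273,990,916
JPY 273,990,916 ÷ 144.00 = CHF 1,902,714.69
CHF 1,902,714.69 × 15.759 = ZAR 29,984,880.80

ZAR 29,984,880.80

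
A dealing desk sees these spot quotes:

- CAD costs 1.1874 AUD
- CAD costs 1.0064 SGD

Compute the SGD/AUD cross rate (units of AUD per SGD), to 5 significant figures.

1 SGD ÷ 1.0064 = 0.993641 CAD
0.993641 CAD × 1.1874 = 1.17985 AUD

SGD/AUD = 1.1798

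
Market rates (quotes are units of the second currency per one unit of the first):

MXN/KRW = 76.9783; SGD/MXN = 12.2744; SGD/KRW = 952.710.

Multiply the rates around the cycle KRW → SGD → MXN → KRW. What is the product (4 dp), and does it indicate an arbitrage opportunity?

0.9918 (arbitrage exists)

Around KRW → SGD → MXN → KRW: 1 ÷ 952.710 × 12.2744 × 76.9783 = 0.991763
Product < 1; profitable direction is KRW → MXN → SGD → KRW.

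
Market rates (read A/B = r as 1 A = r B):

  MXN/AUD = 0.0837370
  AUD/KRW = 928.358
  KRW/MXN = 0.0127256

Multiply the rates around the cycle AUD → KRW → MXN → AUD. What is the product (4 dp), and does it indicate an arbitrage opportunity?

0.9893 (arbitrage exists)

Around AUD → KRW → MXN → AUD: 1 × 928.358 × 0.0127256 × 0.0837370 = 0.989262
Product < 1; profitable direction is AUD → MXN → KRW → AUD.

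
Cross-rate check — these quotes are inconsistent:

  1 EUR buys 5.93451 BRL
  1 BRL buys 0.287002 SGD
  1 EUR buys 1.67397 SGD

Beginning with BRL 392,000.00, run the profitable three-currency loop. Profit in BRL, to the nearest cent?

Profit: BRL 6,848.70

Profitable loop is BRL → SGD → EUR → BRL:
BRL 392,000.00 × 0.287002 = SGD 112,504.78
SGD 112,504.78 ÷ 1.67397 = EUR 67,208.36
EUR 67,208.36 × 5.93451 = BRL 398,848.70
Profit = BRL 398,848.70 − BRL 392,000.00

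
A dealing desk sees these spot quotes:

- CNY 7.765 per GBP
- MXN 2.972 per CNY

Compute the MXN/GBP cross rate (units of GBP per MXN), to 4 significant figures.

1 MXN ÷ 2.972 = 0.336474 CNY
0.336474 CNY ÷ 7.765 = 0.0433321 GBP

MXN/GBP = 0.04333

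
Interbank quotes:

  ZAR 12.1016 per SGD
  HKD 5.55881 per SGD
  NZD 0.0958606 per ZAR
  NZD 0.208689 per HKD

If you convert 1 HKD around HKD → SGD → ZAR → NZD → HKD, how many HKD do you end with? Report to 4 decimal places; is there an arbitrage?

Around HKD → SGD → ZAR → NZD → HKD: 1 ÷ 5.55881 × 12.1016 × 0.0958606 ÷ 0.208689 = 1.000004
Product ≈ 1 (deviation 0.000%, within rounding noise).

1.0000 (no arbitrage)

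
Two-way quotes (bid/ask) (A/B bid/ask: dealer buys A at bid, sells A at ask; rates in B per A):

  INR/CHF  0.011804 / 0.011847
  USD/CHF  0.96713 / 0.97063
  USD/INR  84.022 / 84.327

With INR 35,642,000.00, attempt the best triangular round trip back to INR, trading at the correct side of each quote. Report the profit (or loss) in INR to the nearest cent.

Best loop INR → CHF → USD → INR:
INR 35,642,000.00 × 0.011804 (sell INR at bid) = CHF 420,718.17
CHF 420,718.17 ÷ 0.97063 (buy USD at ask) = USD 433,448.55
USD 433,448.55 × 84.022 (sell USD at bid) = INR 36,419,214.23

Net profit: INR 777,214.23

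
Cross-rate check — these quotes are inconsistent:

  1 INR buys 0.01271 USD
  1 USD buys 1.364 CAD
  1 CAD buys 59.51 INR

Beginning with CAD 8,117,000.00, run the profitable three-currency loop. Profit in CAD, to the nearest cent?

Profit: CAD 257,240.27

Profitable loop is CAD → INR → USD → CAD:
CAD 8,117,000.00 × 59.51 = INR 483,042,670.00
INR 483,042,670.00 × 0.01271 = USD 6,139,472.34
USD 6,139,472.34 × 1.364 = CAD 8,374,240.27
Profit = CAD 8,374,240.27 − CAD 8,117,000.00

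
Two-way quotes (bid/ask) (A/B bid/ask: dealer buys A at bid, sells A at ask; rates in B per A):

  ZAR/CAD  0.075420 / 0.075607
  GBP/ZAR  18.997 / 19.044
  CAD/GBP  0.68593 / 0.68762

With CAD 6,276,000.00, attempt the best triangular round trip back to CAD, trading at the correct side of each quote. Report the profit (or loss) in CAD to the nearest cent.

Best loop CAD → ZAR → GBP → CAD:
CAD 6,276,000.00 ÷ 0.075607 (buy ZAR at ask) = ZAR 83,008,187.07
ZAR 83,008,187.07 ÷ 19.044 (buy GBP at ask) = GBP 4,358,757.99
GBP 4,358,757.99 ÷ 0.68762 (buy CAD at ask) = CAD 6,338,905.19

Net profit: CAD 62,905.19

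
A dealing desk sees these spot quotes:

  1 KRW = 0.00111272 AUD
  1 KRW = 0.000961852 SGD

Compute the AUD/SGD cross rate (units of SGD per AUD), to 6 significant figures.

AUD/SGD = 0.864415

1 AUD ÷ 0.00111272 = 898.699 KRW
898.699 KRW × 0.000961852 = 0.864415 SGD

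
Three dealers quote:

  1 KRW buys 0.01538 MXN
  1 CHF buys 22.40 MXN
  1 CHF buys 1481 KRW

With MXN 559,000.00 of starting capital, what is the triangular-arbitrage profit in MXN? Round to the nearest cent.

Profit: MXN 9,427.63

Profitable loop is MXN → CHF → KRW → MXN:
MXN 559,000.00 ÷ 22.40 = CHF 24,955.36
CHF 24,955.36 × 1481 = KRW 36,958,884
KRW 36,958,884 × 0.01538 = MXN 568,427.63
Profit = MXN 568,427.63 − MXN 559,000.00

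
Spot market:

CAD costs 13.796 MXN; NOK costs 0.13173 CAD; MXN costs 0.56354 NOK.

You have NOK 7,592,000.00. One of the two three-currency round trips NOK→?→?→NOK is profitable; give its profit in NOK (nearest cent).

Profitable loop is NOK → CAD → MXN → NOK:
NOK 7,592,000.00 × 0.13173 = CAD 1,000,094.16
CAD 1,000,094.16 × 13.796 = MXN 13,797,299.03
MXN 13,797,299.03 × 0.56354 = NOK 7,775,329.90
Profit = NOK 7,775,329.90 − NOK 7,592,000.00

Profit: NOK 183,329.90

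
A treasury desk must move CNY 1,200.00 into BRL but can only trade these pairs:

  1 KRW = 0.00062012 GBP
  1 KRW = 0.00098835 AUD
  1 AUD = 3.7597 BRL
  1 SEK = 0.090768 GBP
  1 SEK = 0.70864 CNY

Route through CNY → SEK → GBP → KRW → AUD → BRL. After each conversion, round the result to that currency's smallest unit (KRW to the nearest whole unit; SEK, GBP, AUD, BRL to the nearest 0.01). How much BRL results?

BRL 921.01

CNY 1,200.00 ÷ 0.70864 = SEK 1,693.38
SEK 1,693.38 × 0.090768 = GBP 153.70
GBP 153.70 ÷ 0.00062012 = KRW 247,855
KRW 247,855 × 0.00098835 = AUD 244.97
AUD 244.97 × 3.7597 = BRL 921.01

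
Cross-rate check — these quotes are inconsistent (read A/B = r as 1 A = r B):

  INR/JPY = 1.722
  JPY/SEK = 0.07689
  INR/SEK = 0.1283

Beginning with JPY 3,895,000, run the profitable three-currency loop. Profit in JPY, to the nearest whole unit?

Profit: JPY 124,609

Profitable loop is JPY → SEK → INR → JPY:
JPY 3,895,000 × 0.07689 = SEK 299,486.55
SEK 299,486.55 ÷ 0.1283 = INR 2,334,267.73
INR 2,334,267.73 × 1.722 = JPY 4,019,609
Profit = JPY 4,019,609 − JPY 3,895,000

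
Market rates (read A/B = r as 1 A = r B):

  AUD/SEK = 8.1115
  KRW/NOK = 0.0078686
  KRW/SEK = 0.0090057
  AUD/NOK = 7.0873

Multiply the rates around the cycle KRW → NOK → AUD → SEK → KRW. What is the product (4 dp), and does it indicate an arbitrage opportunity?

1.0000 (no arbitrage)

Around KRW → NOK → AUD → SEK → KRW: 1 × 0.0078686 ÷ 7.0873 × 8.1115 ÷ 0.0090057 = 1.000001
Product ≈ 1 (deviation 0.000%, within rounding noise).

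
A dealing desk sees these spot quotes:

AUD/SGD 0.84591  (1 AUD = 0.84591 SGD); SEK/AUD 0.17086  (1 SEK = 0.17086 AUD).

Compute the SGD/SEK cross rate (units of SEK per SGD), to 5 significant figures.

SGD/SEK = 6.9189

1 SGD ÷ 0.84591 = 1.18216 AUD
1.18216 AUD ÷ 0.17086 = 6.91887 SEK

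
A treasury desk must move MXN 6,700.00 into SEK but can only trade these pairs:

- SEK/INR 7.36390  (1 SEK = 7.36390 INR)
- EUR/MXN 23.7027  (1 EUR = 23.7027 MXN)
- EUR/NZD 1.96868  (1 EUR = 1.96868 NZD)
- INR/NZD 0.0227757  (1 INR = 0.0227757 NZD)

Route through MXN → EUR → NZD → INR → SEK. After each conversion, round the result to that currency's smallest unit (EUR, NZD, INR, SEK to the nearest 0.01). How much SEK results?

SEK 3,318.01

MXN 6,700.00 ÷ 23.7027 = EUR 282.67
EUR 282.67 × 1.96868 = NZD 556.49
NZD 556.49 ÷ 0.0227757 = INR 24,433.50
INR 24,433.50 ÷ 7.36390 = SEK 3,318.01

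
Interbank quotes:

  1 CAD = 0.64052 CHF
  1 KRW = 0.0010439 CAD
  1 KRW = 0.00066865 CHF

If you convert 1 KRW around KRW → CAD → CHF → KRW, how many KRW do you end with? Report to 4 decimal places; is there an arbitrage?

1.0000 (no arbitrage)

Around KRW → CAD → CHF → KRW: 1 × 0.0010439 × 0.64052 ÷ 0.00066865 = 0.999983
Product ≈ 1 (deviation 0.002%, within rounding noise).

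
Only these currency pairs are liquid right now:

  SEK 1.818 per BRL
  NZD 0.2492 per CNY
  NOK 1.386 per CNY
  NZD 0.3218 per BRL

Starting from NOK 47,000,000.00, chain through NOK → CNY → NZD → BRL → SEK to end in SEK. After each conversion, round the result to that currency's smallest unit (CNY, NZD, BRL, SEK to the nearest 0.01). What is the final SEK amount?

SEK 47,740,889.31

NOK 47,000,000.00 ÷ 1.386 = CNY 33,910,533.91
CNY 33,910,533.91 × 0.2492 = NZD 8,450,505.05
NZD 8,450,505.05 ÷ 0.3218 = BRL 26,260,115.13
BRL 26,260,115.13 × 1.818 = SEK 47,740,889.31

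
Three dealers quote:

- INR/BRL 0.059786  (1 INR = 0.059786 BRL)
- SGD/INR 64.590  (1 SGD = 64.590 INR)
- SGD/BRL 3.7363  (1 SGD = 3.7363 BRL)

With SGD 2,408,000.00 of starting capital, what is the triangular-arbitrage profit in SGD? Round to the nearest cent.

Profitable loop is SGD → INR → BRL → SGD:
SGD 2,408,000.00 × 64.590 = INR 155,532,720.00
INR 155,532,720.00 × 0.059786 = BRL 9,298,679.20
BRL 9,298,679.20 ÷ 3.7363 = SGD 2,488,739.98
Profit = SGD 2,488,739.98 − SGD 2,408,000.00

Profit: SGD 80,739.98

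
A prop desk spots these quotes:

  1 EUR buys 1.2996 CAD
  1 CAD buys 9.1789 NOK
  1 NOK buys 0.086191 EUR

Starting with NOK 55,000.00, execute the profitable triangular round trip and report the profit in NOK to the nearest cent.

Profitable loop is NOK → EUR → CAD → NOK:
NOK 55,000.00 × 0.086191 = EUR 4,740.51
EUR 4,740.51 × 1.2996 = CAD 6,160.76
CAD 6,160.76 × 9.1789 = NOK 56,549.00
Profit = NOK 56,549.00 − NOK 55,000.00

Profit: NOK 1,549.00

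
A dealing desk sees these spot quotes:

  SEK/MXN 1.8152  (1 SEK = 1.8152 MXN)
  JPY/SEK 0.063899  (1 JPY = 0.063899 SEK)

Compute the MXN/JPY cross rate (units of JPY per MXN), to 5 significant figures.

1 MXN ÷ 1.8152 = 0.550903 SEK
0.550903 SEK ÷ 0.063899 = 8.62147 JPY

MXN/JPY = 8.6215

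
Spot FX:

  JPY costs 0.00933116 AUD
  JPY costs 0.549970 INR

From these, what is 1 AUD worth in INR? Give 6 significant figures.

AUD/INR = 58.9391

1 AUD ÷ 0.00933116 = 107.168 JPY
107.168 JPY × 0.549970 = 58.9391 INR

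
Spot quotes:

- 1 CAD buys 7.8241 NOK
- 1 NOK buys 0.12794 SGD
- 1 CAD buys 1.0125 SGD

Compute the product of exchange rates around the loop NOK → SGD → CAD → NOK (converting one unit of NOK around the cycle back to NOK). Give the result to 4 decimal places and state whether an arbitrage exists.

0.9887 (arbitrage exists)

Around NOK → SGD → CAD → NOK: 1 × 0.12794 ÷ 1.0125 × 7.8241 = 0.988657
Product < 1; profitable direction is NOK → CAD → SGD → NOK.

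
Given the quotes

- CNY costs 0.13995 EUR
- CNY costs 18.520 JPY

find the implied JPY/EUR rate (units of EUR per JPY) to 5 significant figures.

1 JPY ÷ 18.520 = 0.0539957 CNY
0.0539957 CNY × 0.13995 = 0.0075567 EUR

JPY/EUR = 0.0075567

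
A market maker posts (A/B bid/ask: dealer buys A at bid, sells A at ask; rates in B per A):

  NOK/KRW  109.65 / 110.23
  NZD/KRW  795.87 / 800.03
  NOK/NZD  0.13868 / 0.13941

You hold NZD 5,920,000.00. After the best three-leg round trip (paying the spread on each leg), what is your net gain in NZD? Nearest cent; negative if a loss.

Best loop NZD → KRW → NOK → NZD:
NZD 5,920,000.00 × 795.87 (sell NZD at bid) = KRW 4,711,550,400
KRW 4,711,550,400 ÷ 110.23 (buy NOK at ask) = NOK 42,742,904.84
NOK 42,742,904.84 × 0.13868 (sell NOK at bid) = NZD 5,927,586.04

Net profit: NZD 7,586.04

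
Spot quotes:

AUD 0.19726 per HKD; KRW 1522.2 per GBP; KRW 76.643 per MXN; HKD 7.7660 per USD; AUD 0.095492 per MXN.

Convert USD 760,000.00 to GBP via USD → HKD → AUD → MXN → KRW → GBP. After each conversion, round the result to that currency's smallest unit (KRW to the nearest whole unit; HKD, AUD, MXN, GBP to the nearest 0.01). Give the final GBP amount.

USD 760,000.00 × 7.7660 = HKD 5,902,160.00
HKD 5,902,160.00 × 0.19726 = AUD 1,164,260.08
AUD 1,164,260.08 ÷ 0.095492 = MXN 12,192,226.36
MXN 12,192,226.36 × 76.643 = KRW 934,448,805
KRW 934,448,805 ÷ 1522.2 = GBP 613,880.44

GBP 613,880.44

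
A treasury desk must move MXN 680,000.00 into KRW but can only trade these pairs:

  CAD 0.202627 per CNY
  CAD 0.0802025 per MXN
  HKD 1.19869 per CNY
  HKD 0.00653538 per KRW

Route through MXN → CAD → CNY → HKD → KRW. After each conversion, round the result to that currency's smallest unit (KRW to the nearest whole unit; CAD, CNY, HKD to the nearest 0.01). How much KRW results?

MXN 680,000.00 × 0.0802025 = CAD 54,537.70
CAD 54,537.70 ÷ 0.202627 = CNY 269,153.17
CNY 269,153.17 × 1.19869 = HKD 322,631.21
HKD 322,631.21 ÷ 0.00653538 = KRW 49,366,863

KRW 49,366,863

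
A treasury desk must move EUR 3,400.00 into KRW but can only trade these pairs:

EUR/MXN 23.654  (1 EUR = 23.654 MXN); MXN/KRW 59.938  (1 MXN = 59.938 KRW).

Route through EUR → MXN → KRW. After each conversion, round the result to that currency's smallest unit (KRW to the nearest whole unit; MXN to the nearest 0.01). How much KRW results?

EUR 3,400.00 × 23.654 = MXN 80,423.60
MXN 80,423.60 × 59.938 = KRW 4,820,430

KRW 4,820,430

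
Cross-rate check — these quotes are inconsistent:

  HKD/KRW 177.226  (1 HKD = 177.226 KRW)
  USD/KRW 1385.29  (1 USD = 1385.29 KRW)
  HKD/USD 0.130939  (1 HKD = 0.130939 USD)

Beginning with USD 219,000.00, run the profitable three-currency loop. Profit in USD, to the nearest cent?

Profitable loop is USD → KRW → HKD → USD:
USD 219,000.00 × 1385.29 = KRW 303,378,510
KRW 303,378,510 ÷ 177.226 = HKD 1,711,817.17
HKD 1,711,817.17 × 0.130939 = USD 224,143.63
Profit = USD 224,143.63 − USD 219,000.00

Profit: USD 5,143.63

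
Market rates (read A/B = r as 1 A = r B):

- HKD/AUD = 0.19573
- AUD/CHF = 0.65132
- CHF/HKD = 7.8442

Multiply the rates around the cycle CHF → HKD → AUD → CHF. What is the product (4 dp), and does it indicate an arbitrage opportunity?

1.0000 (no arbitrage)

Around CHF → HKD → AUD → CHF: 1 × 7.8442 × 0.19573 × 0.65132 = 1.000001
Product ≈ 1 (deviation 0.000%, within rounding noise).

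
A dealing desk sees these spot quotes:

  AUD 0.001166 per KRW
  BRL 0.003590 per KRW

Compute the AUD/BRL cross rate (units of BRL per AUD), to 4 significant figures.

1 AUD ÷ 0.001166 = 857.633 KRW
857.633 KRW × 0.003590 = 3.0789 BRL

AUD/BRL = 3.079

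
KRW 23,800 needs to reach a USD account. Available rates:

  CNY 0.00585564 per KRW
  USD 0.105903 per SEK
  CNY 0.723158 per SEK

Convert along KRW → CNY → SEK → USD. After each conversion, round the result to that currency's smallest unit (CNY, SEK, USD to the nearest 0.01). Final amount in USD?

USD 20.41

KRW 23,800 × 0.00585564 = CNY 139.36
CNY 139.36 ÷ 0.723158 = SEK 192.71
SEK 192.71 × 0.105903 = USD 20.41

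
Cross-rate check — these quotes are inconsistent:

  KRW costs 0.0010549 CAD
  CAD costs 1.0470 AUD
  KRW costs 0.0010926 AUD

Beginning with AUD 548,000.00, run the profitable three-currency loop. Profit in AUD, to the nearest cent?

Profit: AUD 5,958.63

Profitable loop is AUD → KRW → CAD → AUD:
AUD 548,000.00 ÷ 0.0010926 = KRW 501,555,922
KRW 501,555,922 × 0.0010549 = CAD 529,091.34
CAD 529,091.34 × 1.0470 = AUD 553,958.63
Profit = AUD 553,958.63 − AUD 548,000.00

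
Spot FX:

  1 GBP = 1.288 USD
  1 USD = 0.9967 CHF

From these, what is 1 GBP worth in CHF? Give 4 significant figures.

GBP/CHF = 1.284

1 GBP × 1.288 = 1.288 USD
1.288 USD × 0.9967 = 1.28375 CHF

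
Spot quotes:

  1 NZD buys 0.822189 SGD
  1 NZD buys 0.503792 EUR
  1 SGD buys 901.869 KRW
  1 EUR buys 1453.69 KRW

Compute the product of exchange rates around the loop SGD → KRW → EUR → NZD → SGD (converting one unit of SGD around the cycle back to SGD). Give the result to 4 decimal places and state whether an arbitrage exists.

1.0125 (arbitrage exists)

Around SGD → KRW → EUR → NZD → SGD: 1 × 901.869 ÷ 1453.69 ÷ 0.503792 × 0.822189 = 1.012493
Product > 1; profitable direction is SGD → KRW → EUR → NZD → SGD.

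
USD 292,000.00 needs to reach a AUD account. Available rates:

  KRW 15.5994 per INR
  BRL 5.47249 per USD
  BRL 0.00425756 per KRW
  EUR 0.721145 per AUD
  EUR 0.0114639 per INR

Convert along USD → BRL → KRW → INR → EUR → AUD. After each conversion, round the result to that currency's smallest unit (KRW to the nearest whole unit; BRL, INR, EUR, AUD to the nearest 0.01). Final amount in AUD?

USD 292,000.00 × 5.47249 = BRL 1,597,967.08
BRL 1,597,967.08 ÷ 0.00425756 = KRW 375,324,618
KRW 375,324,618 ÷ 15.5994 = INR 24,060,195.78
INR 24,060,195.78 × 0.0114639 = EUR 275,823.68
EUR 275,823.68 ÷ 0.721145 = AUD 382,480.19

AUD 382,480.19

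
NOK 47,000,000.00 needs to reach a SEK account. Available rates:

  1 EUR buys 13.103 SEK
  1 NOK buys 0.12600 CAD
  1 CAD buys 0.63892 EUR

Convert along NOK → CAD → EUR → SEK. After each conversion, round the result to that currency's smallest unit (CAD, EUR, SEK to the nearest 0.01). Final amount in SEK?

NOK 47,000,000.00 × 0.12600 = CAD 5,922,000.00
CAD 5,922,000.00 × 0.63892 = EUR 3,783,684.24
EUR 3,783,684.24 × 13.103 = SEK 49,577,614.60

SEK 49,577,614.60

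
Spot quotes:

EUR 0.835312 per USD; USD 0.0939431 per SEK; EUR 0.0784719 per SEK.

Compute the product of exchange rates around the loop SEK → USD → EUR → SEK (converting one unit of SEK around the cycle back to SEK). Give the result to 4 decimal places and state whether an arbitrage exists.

1.0000 (no arbitrage)

Around SEK → USD → EUR → SEK: 1 × 0.0939431 × 0.835312 ÷ 0.0784719 = 0.999999
Product ≈ 1 (deviation 0.000%, within rounding noise).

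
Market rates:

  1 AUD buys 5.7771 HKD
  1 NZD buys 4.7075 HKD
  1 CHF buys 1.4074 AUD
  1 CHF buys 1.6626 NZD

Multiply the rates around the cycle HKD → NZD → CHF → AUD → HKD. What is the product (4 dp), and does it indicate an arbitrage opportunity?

1.0388 (arbitrage exists)

Around HKD → NZD → CHF → AUD → HKD: 1 ÷ 4.7075 ÷ 1.6626 × 1.4074 × 5.7771 = 1.038842
Product > 1; profitable direction is HKD → NZD → CHF → AUD → HKD.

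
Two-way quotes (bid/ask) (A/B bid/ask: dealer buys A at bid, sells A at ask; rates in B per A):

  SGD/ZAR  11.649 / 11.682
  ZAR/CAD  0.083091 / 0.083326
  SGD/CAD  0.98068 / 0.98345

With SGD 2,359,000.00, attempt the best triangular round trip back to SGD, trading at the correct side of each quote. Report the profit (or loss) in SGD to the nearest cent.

Net profit: SGD 17,607.83

Best loop SGD → CAD → ZAR → SGD:
SGD 2,359,000.00 × 0.98068 (sell SGD at bid) = CAD 2,313,424.12
CAD 2,313,424.12 ÷ 0.083326 (buy ZAR at ask) = ZAR 27,763,532.63
ZAR 27,763,532.63 ÷ 11.682 (buy SGD at ask) = SGD 2,376,607.83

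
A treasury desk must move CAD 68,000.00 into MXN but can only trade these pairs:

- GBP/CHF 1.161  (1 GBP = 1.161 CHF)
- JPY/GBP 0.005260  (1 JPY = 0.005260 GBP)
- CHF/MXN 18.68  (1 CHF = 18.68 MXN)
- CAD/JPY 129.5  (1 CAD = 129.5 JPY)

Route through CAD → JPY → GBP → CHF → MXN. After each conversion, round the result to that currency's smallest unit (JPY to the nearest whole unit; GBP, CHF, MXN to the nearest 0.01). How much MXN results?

CAD 68,000.00 × 129.5 = JPY 8,806,000
JPY 8,806,000 × 0.005260 = GBP 46,319.56
GBP 46,319.56 × 1.161 = CHF 53,777.01
CHF 53,777.01 × 18.68 = MXN 1,004,554.55

MXN 1,004,554.55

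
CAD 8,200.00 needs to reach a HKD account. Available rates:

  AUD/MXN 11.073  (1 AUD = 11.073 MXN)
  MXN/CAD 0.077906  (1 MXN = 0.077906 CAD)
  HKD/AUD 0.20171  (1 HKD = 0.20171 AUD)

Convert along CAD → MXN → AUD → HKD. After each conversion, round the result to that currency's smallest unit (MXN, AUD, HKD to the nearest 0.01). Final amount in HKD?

CAD 8,200.00 ÷ 0.077906 = MXN 105,255.05
MXN 105,255.05 ÷ 11.073 = AUD 9,505.56
AUD 9,505.56 ÷ 0.20171 = HKD 47,124.88

HKD 47,124.88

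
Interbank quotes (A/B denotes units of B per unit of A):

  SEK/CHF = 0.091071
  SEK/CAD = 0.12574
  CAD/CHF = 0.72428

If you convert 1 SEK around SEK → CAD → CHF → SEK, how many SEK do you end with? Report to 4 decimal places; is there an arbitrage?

Around SEK → CAD → CHF → SEK: 1 × 0.12574 × 0.72428 ÷ 0.091071 = 1.000000
Product ≈ 1 (deviation 0.000%, within rounding noise).

1.0000 (no arbitrage)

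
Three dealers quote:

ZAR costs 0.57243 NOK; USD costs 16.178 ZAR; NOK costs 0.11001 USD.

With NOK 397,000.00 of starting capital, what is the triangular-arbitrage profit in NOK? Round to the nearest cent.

Profitable loop is NOK → USD → ZAR → NOK:
NOK 397,000.00 × 0.11001 = USD 43,673.97
USD 43,673.97 × 16.178 = ZAR 706,557.49
ZAR 706,557.49 × 0.57243 = NOK 404,454.70
Profit = NOK 404,454.70 − NOK 397,000.00

Profit: NOK 7,454.70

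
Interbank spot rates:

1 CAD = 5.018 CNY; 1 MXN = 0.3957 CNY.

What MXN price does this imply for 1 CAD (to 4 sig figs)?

CAD/MXN = 12.68

1 CAD × 5.018 = 5.018 CNY
5.018 CNY ÷ 0.3957 = 12.6813 MXN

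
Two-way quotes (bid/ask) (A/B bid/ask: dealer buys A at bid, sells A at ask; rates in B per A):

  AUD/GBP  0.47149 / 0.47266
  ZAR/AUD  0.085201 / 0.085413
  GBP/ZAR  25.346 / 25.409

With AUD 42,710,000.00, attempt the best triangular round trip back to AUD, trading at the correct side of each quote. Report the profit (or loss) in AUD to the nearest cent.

Net profit: AUD 776,672.74

Best loop AUD → GBP → ZAR → AUD:
AUD 42,710,000.00 × 0.47149 (sell AUD at bid) = GBP 20,137,337.90
GBP 20,137,337.90 × 25.346 (sell GBP at bid) = ZAR 510,400,966.41
ZAR 510,400,966.41 × 0.085201 (sell ZAR at bid) = AUD 43,486,672.74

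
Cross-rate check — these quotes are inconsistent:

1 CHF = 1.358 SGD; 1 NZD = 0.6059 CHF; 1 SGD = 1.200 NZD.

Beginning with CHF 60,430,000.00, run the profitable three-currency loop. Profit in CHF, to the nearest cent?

Profitable loop is CHF → NZD → SGD → CHF:
CHF 60,430,000.00 ÷ 0.6059 = NZD 99,735,930.02
NZD 99,735,930.02 ÷ 1.200 = SGD 83,113,275.02
SGD 83,113,275.02 ÷ 1.358 = CHF 61,202,706.20
Profit = CHF 61,202,706.20 − CHF 60,430,000.00

Profit: CHF 772,706.20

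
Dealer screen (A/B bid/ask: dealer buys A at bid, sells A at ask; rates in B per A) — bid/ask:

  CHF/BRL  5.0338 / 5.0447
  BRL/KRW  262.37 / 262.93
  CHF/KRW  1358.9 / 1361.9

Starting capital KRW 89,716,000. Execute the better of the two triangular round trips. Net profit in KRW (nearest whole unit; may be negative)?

Best loop KRW → BRL → CHF → KRW:
KRW 89,716,000 ÷ 262.93 (buy BRL at ask) = BRL 341,216.29
BRL 341,216.29 ÷ 5.0447 (buy CHF at ask) = CHF 67,638.57
CHF 67,638.57 × 1358.9 (sell CHF at bid) = KRW 91,914,053

Net profit: KRW 2,198,053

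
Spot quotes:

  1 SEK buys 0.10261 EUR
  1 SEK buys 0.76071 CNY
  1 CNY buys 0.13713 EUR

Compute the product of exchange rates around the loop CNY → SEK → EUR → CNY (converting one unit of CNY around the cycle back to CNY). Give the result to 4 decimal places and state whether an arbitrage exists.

0.9836 (arbitrage exists)

Around CNY → SEK → EUR → CNY: 1 ÷ 0.76071 × 0.10261 ÷ 0.13713 = 0.983644
Product < 1; profitable direction is CNY → EUR → SEK → CNY.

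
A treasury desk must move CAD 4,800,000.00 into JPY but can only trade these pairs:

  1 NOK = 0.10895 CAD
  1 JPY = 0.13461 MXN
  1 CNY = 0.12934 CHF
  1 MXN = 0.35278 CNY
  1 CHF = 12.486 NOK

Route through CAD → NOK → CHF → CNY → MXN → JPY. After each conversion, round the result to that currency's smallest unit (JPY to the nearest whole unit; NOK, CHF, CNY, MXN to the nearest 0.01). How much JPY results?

JPY 574,482,145

CAD 4,800,000.00 ÷ 0.10895 = NOK 44,056,906.84
NOK 44,056,906.84 ÷ 12.486 = CHF 3,528,504.47
CHF 3,528,504.47 ÷ 0.12934 = CNY 27,280,844.83
CNY 27,280,844.83 ÷ 0.35278 = MXN 77,331,041.53
MXN 77,331,041.53 ÷ 0.13461 = JPY 574,482,145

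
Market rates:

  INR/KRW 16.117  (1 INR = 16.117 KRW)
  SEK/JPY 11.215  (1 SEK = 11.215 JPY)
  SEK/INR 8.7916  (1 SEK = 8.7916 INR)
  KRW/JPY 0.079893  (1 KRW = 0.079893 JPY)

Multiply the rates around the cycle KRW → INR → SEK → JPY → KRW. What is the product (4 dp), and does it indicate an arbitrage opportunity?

0.9907 (arbitrage exists)

Around KRW → INR → SEK → JPY → KRW: 1 ÷ 16.117 ÷ 8.7916 × 11.215 ÷ 0.079893 = 0.990691
Product < 1; profitable direction is KRW → JPY → SEK → INR → KRW.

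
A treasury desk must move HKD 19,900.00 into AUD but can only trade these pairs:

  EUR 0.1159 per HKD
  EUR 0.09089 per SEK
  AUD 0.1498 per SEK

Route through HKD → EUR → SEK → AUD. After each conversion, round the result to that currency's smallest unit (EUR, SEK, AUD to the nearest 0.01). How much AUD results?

AUD 3,801.30

HKD 19,900.00 × 0.1159 = EUR 2,306.41
EUR 2,306.41 ÷ 0.09089 = SEK 25,375.84
SEK 25,375.84 × 0.1498 = AUD 3,801.30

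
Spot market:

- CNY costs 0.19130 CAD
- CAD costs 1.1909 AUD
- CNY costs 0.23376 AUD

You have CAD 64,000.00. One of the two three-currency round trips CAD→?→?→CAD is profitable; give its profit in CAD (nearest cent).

Profitable loop is CAD → CNY → AUD → CAD:
CAD 64,000.00 ÷ 0.19130 = CNY 334,553.06
CNY 334,553.06 × 0.23376 = AUD 78,205.12
AUD 78,205.12 ÷ 1.1909 = CAD 65,668.93
Profit = CAD 65,668.93 − CAD 64,000.00

Profit: CAD 1,668.93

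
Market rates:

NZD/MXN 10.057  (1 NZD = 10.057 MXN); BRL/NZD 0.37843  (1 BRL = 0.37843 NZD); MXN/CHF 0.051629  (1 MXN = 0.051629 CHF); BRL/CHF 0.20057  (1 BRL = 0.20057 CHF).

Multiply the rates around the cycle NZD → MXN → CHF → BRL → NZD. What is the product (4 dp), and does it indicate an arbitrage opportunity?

Around NZD → MXN → CHF → BRL → NZD: 1 × 10.057 × 0.051629 ÷ 0.20057 × 0.37843 = 0.979674
Product < 1; profitable direction is NZD → BRL → CHF → MXN → NZD.

0.9797 (arbitrage exists)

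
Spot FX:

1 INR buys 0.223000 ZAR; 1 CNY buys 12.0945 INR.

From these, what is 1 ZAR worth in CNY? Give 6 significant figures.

1 ZAR ÷ 0.223000 = 4.4843 INR
4.4843 INR ÷ 12.0945 = 0.370772 CNY

ZAR/CNY = 0.370772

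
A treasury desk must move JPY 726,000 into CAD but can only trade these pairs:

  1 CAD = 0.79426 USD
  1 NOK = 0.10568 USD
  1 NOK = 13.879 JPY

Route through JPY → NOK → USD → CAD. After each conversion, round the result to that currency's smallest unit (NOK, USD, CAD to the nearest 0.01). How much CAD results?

JPY 726,000 ÷ 13.879 = NOK 52,309.24
NOK 52,309.24 × 0.10568 = USD 5,528.04
USD 5,528.04 ÷ 0.79426 = CAD 6,959.99

CAD 6,959.99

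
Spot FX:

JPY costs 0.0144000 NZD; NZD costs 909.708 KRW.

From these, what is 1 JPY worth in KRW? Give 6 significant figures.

1 JPY × 0.0144000 = 0.0144 NZD
0.0144 NZD × 909.708 = 13.0998 KRW

JPY/KRW = 13.0998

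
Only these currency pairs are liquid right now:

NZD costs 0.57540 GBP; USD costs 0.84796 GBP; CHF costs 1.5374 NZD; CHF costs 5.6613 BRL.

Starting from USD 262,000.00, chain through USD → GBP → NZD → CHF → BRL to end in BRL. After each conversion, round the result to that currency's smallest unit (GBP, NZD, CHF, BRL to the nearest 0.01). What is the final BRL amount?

BRL 1,421,792.07

USD 262,000.00 × 0.84796 = GBP 222,165.52
GBP 222,165.52 ÷ 0.57540 = NZD 386,106.22
NZD 386,106.22 ÷ 1.5374 = CHF 251,142.33
CHF 251,142.33 × 5.6613 = BRL 1,421,792.07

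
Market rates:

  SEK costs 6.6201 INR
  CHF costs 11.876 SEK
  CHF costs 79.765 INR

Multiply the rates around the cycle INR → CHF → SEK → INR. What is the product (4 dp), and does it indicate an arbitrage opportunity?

Around INR → CHF → SEK → INR: 1 ÷ 79.765 × 11.876 × 6.6201 = 0.985649
Product < 1; profitable direction is INR → SEK → CHF → INR.

0.9856 (arbitrage exists)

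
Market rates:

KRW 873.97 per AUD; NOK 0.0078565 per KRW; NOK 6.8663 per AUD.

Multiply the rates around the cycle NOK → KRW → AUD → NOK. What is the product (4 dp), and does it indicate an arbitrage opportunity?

1.0000 (no arbitrage)

Around NOK → KRW → AUD → NOK: 1 ÷ 0.0078565 ÷ 873.97 × 6.8663 = 0.999993
Product ≈ 1 (deviation 0.001%, within rounding noise).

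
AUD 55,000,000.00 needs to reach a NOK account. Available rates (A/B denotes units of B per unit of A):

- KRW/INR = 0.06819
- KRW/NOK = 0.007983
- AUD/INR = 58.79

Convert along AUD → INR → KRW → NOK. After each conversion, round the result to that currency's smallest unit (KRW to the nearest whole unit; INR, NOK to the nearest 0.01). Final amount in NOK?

AUD 55,000,000.00 × 58.79 = INR 3,233,450,000.00
INR 3,233,450,000.00 ÷ 0.06819 = KRW 47,418,243,144
KRW 47,418,243,144 × 0.007983 = NOK 378,539,835.02

NOK 378,539,835.02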